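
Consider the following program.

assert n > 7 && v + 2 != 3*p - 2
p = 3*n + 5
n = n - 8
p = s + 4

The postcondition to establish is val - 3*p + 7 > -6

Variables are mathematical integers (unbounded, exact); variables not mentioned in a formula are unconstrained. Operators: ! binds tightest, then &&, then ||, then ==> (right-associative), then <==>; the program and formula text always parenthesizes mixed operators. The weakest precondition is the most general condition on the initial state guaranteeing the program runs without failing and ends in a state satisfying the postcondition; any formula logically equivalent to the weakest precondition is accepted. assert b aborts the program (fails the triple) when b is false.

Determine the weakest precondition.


Working backward. After the program, the postcondition val - 3*p + 7 > -6 must hold; in canonical form it is val > 3*p - 13.
Before p := s + 4: val > 3*s - 1
Before n := n - 8: val > 3*s - 1
Before p := 3*n + 5: val > 3*s - 1
Before assert n > 7 && v + 2 != 3*p - 2: n > 7 && v != 3*p - 4 && val > 3*s - 1
Answer: WP = n > 7 && v != 3*p - 4 && val > 3*s - 1


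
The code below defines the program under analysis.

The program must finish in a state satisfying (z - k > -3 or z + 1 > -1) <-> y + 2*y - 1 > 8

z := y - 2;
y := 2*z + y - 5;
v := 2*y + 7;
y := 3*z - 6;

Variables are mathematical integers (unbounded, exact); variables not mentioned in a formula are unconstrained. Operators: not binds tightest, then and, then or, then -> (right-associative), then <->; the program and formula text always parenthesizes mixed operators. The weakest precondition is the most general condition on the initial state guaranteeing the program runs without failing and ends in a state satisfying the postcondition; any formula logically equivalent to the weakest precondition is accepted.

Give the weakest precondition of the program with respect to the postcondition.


Working backward. After the program, the postcondition (z - k > -3 or z + 1 > -1) <-> y + 2*y - 1 > 8 must hold; in canonical form it is (z > k - 3 or z > -2) <-> 3*y > 9.
Before y := 3*z - 6: (z > k - 3 or z > -2) <-> 9*z > 27
Before v := 2*y + 7: (z > k - 3 or z > -2) <-> 9*z > 27
Before y := 2*z + y - 5: (z > k - 3 or z > -2) <-> 9*z > 27
Before z := y - 2: (y > k - 1 or y > 0) <-> 9*y > 45
Answer: WP = (y > k - 1 or y > 0) <-> 9*y > 45


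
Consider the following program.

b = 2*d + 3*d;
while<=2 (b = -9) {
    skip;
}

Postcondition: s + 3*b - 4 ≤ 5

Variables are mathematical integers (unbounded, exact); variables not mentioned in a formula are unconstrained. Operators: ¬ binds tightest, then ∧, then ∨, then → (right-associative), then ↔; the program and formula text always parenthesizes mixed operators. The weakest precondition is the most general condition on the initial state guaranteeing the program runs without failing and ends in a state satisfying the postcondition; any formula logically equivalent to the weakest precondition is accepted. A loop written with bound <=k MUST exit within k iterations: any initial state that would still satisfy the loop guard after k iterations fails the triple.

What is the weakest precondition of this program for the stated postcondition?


Working backward. After the program, the postcondition s + 3*b - 4 ≤ 5 must hold; in canonical form it is 3*b + s ≤ 9.
Before the loop (bound <=2), unroll the exhaustion recursion (WP_0 = exit-now case; WP_j = one more guarded iteration, up to j = 2):
  WP_0: (¬(b = -9)) ∧ 3*b + s ≤ 9
  WP_1: (b = -9 → ((¬(b = -9)) ∧ 3*b + s ≤ 9)) ∧ ((¬(b = -9)) → 3*b + s ≤ 9)
  WP_2: (b = -9 → ((b = -9 → ((¬(b = -9)) ∧ 3*b + s ≤ 9)) ∧ ((¬(b = -9)) → 3*b + s ≤ 9))) ∧ ((¬(b = -9)) → 3*b + s ≤ 9)
So before the loop: (b = -9 → ((b = -9 → ((¬(b = -9)) ∧ 3*b + s ≤ 9)) ∧ ((¬(b = -9)) → 3*b + s ≤ 9))) ∧ ((¬(b = -9)) → 3*b + s ≤ 9)
Before b := 2*d + 3*d: (5*d = -9 → ((5*d = -9 → ((¬(5*d = -9)) ∧ 15*d + s ≤ 9)) ∧ ((¬(5*d = -9)) → 15*d + s ≤ 9))) ∧ ((¬(5*d = -9)) → 15*d + s ≤ 9)
Answer: WP = (5*d = -9 → ((5*d = -9 → ((¬(5*d = -9)) ∧ 15*d + s ≤ 9)) ∧ ((¬(5*d = -9)) → 15*d + s ≤ 9))) ∧ ((¬(5*d = -9)) → 15*d + s ≤ 9)


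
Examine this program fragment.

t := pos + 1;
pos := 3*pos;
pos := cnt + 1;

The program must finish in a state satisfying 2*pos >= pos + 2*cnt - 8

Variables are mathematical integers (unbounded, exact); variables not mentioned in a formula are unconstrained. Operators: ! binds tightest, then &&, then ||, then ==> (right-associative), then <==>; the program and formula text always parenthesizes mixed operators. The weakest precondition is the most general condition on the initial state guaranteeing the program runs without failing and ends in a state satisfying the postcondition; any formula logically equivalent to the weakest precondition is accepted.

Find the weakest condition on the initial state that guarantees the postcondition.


Working backward. After the program, the postcondition 2*pos >= pos + 2*cnt - 8 must hold; in canonical form it is pos >= 2*cnt - 8.
Before pos := cnt + 1: cnt <= 9
Before pos := 3*pos: cnt <= 9
Before t := pos + 1: cnt <= 9
Answer: WP = cnt <= 9


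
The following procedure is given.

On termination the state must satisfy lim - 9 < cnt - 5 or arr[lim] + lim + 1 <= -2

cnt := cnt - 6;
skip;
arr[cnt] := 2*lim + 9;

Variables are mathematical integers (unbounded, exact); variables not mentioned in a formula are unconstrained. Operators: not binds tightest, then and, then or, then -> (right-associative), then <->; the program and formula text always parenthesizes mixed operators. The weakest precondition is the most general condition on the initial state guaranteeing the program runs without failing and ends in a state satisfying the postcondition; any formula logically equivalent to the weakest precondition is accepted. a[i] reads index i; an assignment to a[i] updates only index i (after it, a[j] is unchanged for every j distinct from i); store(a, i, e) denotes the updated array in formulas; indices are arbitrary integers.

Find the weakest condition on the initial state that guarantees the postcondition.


Working backward. After the program, the postcondition lim - 9 < cnt - 5 or arr[lim] + lim + 1 <= -2 must hold; in canonical form it is lim < cnt + 4 or arr[lim] + lim <= -3.
Before arr[cnt] := 2*lim + 9: lim < cnt + 4 or store(arr, cnt, 2*lim + 9)[lim] + lim <= -3
Before skip: lim < cnt + 4 or store(arr, cnt, 2*lim + 9)[lim] + lim <= -3
Before cnt := cnt - 6: lim < cnt - 2 or store(arr, cnt - 6, 2*lim + 9)[lim] + lim <= -3
Answer: WP = lim < cnt - 2 or store(arr, cnt - 6, 2*lim + 9)[lim] + lim <= -3


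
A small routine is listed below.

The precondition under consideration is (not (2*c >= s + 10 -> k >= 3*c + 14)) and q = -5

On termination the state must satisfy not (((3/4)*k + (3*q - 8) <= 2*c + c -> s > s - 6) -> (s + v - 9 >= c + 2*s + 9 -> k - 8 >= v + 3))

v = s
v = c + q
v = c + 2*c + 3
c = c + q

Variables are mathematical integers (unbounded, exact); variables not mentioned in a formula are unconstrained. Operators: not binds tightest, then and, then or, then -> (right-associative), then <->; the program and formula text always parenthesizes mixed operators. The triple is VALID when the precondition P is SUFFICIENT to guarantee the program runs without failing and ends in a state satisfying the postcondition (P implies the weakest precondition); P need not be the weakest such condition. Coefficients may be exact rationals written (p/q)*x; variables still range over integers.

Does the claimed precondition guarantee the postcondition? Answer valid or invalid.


Working backward. After the program, the postcondition not (((3/4)*k + (3*q - 8) <= 2*c + c -> s > s - 6) -> (s + v - 9 >= c + 2*s + 9 -> k - 8 >= v + 3)) must hold; in canonical form it is not (v >= c + s + 18 -> k >= v + 11).
Before c := c + q: not (v >= c + q + s + 18 -> k >= v + 11)
Before v := c + 2*c + 3: not (2*c >= q + s + 15 -> k >= 3*c + 14)
Before v := c + q: not (2*c >= q + s + 15 -> k >= 3*c + 14)
Before v := s: not (2*c >= q + s + 15 -> k >= 3*c + 14)
The weakest precondition is not (2*c >= q + s + 15 -> k >= 3*c + 14).
Check whether (not (2*c >= s + 10 -> k >= 3*c + 14)) and q = -5 implies it.
Every state satisfying the precondition satisfies the weakest precondition: the implication holds.
Answer: valid


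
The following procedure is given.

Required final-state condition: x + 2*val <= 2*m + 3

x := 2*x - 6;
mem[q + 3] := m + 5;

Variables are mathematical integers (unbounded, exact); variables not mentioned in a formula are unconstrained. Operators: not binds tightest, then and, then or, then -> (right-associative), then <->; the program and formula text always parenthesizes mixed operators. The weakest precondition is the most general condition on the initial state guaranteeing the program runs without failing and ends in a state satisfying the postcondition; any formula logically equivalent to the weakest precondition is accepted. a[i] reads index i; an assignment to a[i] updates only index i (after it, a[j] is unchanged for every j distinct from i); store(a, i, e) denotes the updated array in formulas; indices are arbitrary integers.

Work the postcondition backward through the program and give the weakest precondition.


Working backward. After the program, the postcondition x + 2*val <= 2*m + 3 must hold; in canonical form it is 2*val + x <= 2*m + 3.
Before mem[q + 3] := m + 5: 2*val + x <= 2*m + 3
Before x := 2*x - 6: 2*val + 2*x <= 2*m + 9
Answer: WP = 2*val + 2*x <= 2*m + 9


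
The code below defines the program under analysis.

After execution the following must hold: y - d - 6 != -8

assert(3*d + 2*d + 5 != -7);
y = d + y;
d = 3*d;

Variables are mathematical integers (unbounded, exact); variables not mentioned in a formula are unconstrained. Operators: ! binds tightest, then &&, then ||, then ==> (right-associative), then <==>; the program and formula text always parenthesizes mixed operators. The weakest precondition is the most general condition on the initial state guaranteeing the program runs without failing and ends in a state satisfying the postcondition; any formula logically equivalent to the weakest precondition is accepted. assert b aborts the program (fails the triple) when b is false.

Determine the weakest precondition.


Working backward. After the program, the postcondition y - d - 6 != -8 must hold; in canonical form it is y != d - 2.
Before d := 3*d: y != 3*d - 2
Before y := d + y: y != 2*d - 2
Before assert 3*d + 2*d + 5 != -7: 5*d != -12 && y != 2*d - 2
Answer: WP = 5*d != -12 && y != 2*d - 2


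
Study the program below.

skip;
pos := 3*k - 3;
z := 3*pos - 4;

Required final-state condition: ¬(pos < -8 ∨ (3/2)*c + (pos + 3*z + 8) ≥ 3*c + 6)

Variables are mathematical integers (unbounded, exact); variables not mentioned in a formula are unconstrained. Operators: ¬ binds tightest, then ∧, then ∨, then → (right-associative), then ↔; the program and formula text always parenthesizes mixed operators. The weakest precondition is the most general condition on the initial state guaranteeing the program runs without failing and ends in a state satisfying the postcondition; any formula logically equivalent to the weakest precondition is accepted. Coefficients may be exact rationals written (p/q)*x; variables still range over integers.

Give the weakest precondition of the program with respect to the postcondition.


Working backward. After the program, the postcondition ¬(pos < -8 ∨ (3/2)*c + (pos + 3*z + 8) ≥ 3*c + 6) must hold; in canonical form it is ¬(pos < -8 ∨ pos + 3*z ≥ (3/2)*c - 2).
Before z := 3*pos - 4: ¬(pos < -8 ∨ 10*pos ≥ (3/2)*c + 10)
Before pos := 3*k - 3: ¬(3*k < -5 ∨ 30*k ≥ (3/2)*c + 40)
Before skip: ¬(3*k < -5 ∨ 30*k ≥ (3/2)*c + 40)
Answer: WP = ¬(3*k < -5 ∨ 30*k ≥ (3/2)*c + 40)


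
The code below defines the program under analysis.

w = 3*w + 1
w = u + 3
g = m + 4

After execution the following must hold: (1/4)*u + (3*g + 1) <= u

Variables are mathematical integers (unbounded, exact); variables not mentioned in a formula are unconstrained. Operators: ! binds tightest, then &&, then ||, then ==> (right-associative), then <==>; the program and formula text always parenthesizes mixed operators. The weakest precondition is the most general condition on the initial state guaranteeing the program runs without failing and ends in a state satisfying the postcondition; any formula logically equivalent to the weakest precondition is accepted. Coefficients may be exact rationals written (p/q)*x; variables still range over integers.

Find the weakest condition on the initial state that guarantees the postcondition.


Working backward. After the program, the postcondition (1/4)*u + (3*g + 1) <= u must hold; in canonical form it is 3*g <= (3/4)*u - 1.
Before g := m + 4: 3*m <= (3/4)*u - 13
Before w := u + 3: 3*m <= (3/4)*u - 13
Before w := 3*w + 1: 3*m <= (3/4)*u - 13
Answer: WP = 3*m <= (3/4)*u - 13


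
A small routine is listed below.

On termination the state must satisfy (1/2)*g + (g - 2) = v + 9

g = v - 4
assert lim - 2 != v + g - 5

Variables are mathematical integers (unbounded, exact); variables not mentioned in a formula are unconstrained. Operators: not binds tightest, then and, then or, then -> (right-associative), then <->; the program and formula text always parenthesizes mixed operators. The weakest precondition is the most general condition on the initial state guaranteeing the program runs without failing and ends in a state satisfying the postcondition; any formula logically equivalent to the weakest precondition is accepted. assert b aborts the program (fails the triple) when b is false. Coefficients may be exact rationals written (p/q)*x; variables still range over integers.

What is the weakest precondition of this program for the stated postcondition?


Working backward. After the program, the postcondition (1/2)*g + (g - 2) = v + 9 must hold; in canonical form it is (3/2)*g = v + 11.
Before assert lim - 2 != v + g - 5: lim != g + v - 3 and (3/2)*g = v + 11
Before g := v - 4: lim != 2*v - 7 and (1/2)*v = 17
Answer: WP = lim != 2*v - 7 and (1/2)*v = 17


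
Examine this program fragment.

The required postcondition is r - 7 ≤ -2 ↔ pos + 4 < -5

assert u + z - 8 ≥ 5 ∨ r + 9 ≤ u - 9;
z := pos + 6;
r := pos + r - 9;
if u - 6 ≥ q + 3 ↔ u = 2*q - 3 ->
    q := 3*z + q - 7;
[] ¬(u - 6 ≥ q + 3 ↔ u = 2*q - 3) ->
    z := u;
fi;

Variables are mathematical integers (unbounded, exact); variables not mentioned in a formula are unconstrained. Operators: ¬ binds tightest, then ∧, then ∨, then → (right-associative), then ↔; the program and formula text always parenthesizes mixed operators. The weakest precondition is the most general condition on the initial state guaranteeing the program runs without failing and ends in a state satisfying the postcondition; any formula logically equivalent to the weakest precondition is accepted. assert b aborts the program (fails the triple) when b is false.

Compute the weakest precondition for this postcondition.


Working backward. After the program, the postcondition r - 7 ≤ -2 ↔ pos + 4 < -5 must hold; in canonical form it is r ≤ 5 ↔ pos < -9.
Then branch requires r ≤ 5 ↔ pos < -9; else branch requires r ≤ 5 ↔ pos < -9.
Before the if: ((u ≥ q + 9 ↔ u = 2*q - 3) → (r ≤ 5 ↔ pos < -9)) ∧ ((¬(u ≥ q + 9 ↔ u = 2*q - 3)) → (r ≤ 5 ↔ pos < -9))
Before r := pos + r - 9: ((u ≥ q + 9 ↔ u = 2*q - 3) → (pos + r ≤ 14 ↔ pos < -9)) ∧ ((¬(u ≥ q + 9 ↔ u = 2*q - 3)) → (pos + r ≤ 14 ↔ pos < -9))
Before z := pos + 6: ((u ≥ q + 9 ↔ u = 2*q - 3) → (pos + r ≤ 14 ↔ pos < -9)) ∧ ((¬(u ≥ q + 9 ↔ u = 2*q - 3)) → (pos + r ≤ 14 ↔ pos < -9))
Before assert u + z - 8 ≥ 5 ∨ r + 9 ≤ u - 9: (u + z ≥ 13 ∨ r ≤ u - 18) ∧ ((u ≥ q + 9 ↔ u = 2*q - 3) → (pos + r ≤ 14 ↔ pos < -9)) ∧ ((¬(u ≥ q + 9 ↔ u = 2*q - 3)) → (pos + r ≤ 14 ↔ pos < -9))
Answer: WP = (u + z ≥ 13 ∨ r ≤ u - 18) ∧ ((u ≥ q + 9 ↔ u = 2*q - 3) → (pos + r ≤ 14 ↔ pos < -9)) ∧ ((¬(u ≥ q + 9 ↔ u = 2*q - 3)) → (pos + r ≤ 14 ↔ pos < -9))


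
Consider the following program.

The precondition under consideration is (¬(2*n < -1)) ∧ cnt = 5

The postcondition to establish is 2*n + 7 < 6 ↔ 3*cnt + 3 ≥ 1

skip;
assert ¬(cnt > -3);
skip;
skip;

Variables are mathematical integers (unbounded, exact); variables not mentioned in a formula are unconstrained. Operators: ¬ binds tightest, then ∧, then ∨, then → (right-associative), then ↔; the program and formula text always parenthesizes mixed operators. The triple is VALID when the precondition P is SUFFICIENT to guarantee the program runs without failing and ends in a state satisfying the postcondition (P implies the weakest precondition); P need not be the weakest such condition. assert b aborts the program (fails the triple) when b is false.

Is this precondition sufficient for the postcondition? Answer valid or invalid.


Working backward. After the program, the postcondition 2*n + 7 < 6 ↔ 3*cnt + 3 ≥ 1 must hold; in canonical form it is 2*n < -1 ↔ 3*cnt ≥ -2.
Before skip: 2*n < -1 ↔ 3*cnt ≥ -2
Before skip: 2*n < -1 ↔ 3*cnt ≥ -2
Before assert ¬(cnt > -3): (¬(cnt > -3)) ∧ (2*n < -1 ↔ 3*cnt ≥ -2)
Before skip: (¬(cnt > -3)) ∧ (2*n < -1 ↔ 3*cnt ≥ -2)
The weakest precondition is (¬(cnt > -3)) ∧ (2*n < -1 ↔ 3*cnt ≥ -2).
Check whether (¬(2*n < -1)) ∧ cnt = 5 implies it.
Countermodel: at the initial state cnt = 5, n = 0, the precondition holds but the weakest precondition fails.
Answer: invalid


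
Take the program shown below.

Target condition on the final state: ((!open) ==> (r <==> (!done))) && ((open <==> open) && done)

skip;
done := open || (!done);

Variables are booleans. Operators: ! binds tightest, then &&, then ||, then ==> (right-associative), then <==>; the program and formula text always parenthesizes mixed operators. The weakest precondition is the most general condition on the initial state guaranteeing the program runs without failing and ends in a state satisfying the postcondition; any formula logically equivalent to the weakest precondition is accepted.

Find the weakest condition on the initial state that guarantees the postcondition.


Working backward. After the program, the postcondition ((!open) ==> (r <==> (!done))) && ((open <==> open) && done) must hold; in canonical form it is ((!open) ==> (r <==> (!done))) && done.
Before done := open || (!done): ((!open) ==> (r <==> (!(open || (!done))))) && (open || (!done))
Before skip: ((!open) ==> (r <==> (!(open || (!done))))) && (open || (!done))
Answer: WP = ((!open) ==> (r <==> (!(open || (!done))))) && (open || (!done))


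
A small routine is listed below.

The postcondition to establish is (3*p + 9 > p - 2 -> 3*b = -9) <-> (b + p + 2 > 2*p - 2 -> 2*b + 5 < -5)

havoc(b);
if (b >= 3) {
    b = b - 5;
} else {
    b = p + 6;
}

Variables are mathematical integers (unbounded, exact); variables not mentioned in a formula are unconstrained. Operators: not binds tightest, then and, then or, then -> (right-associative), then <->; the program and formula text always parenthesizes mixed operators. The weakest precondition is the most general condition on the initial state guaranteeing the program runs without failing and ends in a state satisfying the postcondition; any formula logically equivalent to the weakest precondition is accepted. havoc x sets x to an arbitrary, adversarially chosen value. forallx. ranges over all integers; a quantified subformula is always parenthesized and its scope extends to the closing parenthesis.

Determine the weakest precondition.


Working backward. After the program, the postcondition (3*p + 9 > p - 2 -> 3*b = -9) <-> (b + p + 2 > 2*p - 2 -> 2*b + 5 < -5) must hold; in canonical form it is (2*p > -11 -> 3*b = -9) <-> (b > p - 4 -> 2*b < -10).
Then branch requires (2*p > -11 -> 3*b = 6) <-> (b > p + 1 -> 2*b < 0); else branch requires (2*p > -11 -> 3*p = -27) <-> 2*p < -22.
Before the if: (b >= 3 -> ((2*p > -11 -> 3*b = 6) <-> (b > p + 1 -> 2*b < 0))) and ((not (b >= 3)) -> ((2*p > -11 -> 3*p = -27) <-> 2*p < -22))
Before havoc b: forall b_1. ((b_1 >= 3 -> ((2*p > -11 -> 3*b_1 = 6) <-> (b_1 > p + 1 -> 2*b_1 < 0))) and ((not (b_1 >= 3)) -> ((2*p > -11 -> 3*p = -27) <-> 2*p < -22)))
Answer: WP = forall b_1. ((b_1 >= 3 -> ((2*p > -11 -> 3*b_1 = 6) <-> (b_1 > p + 1 -> 2*b_1 < 0))) and ((not (b_1 >= 3)) -> ((2*p > -11 -> 3*p = -27) <-> 2*p < -22)))


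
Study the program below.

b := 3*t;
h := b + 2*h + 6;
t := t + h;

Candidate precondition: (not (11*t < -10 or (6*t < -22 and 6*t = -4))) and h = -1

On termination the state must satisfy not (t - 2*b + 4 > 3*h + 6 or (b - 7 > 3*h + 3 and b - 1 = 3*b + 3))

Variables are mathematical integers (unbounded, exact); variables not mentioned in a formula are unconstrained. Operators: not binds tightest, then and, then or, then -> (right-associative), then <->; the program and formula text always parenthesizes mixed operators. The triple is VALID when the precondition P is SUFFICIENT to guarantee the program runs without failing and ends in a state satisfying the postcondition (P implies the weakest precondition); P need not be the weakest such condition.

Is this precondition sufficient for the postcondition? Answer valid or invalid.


Working backward. After the program, the postcondition not (t - 2*b + 4 > 3*h + 6 or (b - 7 > 3*h + 3 and b - 1 = 3*b + 3)) must hold; in canonical form it is not (t > 2*b + 3*h + 2 or (b > 3*h + 10 and 2*b = -4)).
Before t := t + h: not (t > 2*b + 2*h + 2 or (b > 3*h + 10 and 2*b = -4))
Before h := b + 2*h + 6: not (t > 4*b + 4*h + 14 or (2*b + 6*h < -28 and 2*b = -4))
Before b := 3*t: not (4*h + 11*t < -14 or (6*h + 6*t < -28 and 6*t = -4))
The weakest precondition is not (4*h + 11*t < -14 or (6*h + 6*t < -28 and 6*t = -4)).
Check whether (not (11*t < -10 or (6*t < -22 and 6*t = -4))) and h = -1 implies it.
Every state satisfying the precondition satisfies the weakest precondition: the implication holds.
Answer: valid


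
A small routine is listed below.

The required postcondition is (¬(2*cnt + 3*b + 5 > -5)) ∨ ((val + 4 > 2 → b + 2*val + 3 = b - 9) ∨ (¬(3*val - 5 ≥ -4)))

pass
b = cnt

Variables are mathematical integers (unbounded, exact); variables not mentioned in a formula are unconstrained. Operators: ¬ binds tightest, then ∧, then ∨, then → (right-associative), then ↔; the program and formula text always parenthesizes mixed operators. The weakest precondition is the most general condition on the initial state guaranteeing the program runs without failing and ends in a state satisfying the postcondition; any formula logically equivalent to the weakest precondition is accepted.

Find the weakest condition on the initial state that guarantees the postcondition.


Working backward. After the program, the postcondition (¬(2*cnt + 3*b + 5 > -5)) ∨ ((val + 4 > 2 → b + 2*val + 3 = b - 9) ∨ (¬(3*val - 5 ≥ -4))) must hold; in canonical form it is (¬(3*b + 2*cnt > -10)) ∨ (val > -2 → 2*val = -12) ∨ (¬(3*val ≥ 1)).
Before b := cnt: (¬(5*cnt > -10)) ∨ (val > -2 → 2*val = -12) ∨ (¬(3*val ≥ 1))
Before skip: (¬(5*cnt > -10)) ∨ (val > -2 → 2*val = -12) ∨ (¬(3*val ≥ 1))
Answer: WP = (¬(5*cnt > -10)) ∨ (val > -2 → 2*val = -12) ∨ (¬(3*val ≥ 1))


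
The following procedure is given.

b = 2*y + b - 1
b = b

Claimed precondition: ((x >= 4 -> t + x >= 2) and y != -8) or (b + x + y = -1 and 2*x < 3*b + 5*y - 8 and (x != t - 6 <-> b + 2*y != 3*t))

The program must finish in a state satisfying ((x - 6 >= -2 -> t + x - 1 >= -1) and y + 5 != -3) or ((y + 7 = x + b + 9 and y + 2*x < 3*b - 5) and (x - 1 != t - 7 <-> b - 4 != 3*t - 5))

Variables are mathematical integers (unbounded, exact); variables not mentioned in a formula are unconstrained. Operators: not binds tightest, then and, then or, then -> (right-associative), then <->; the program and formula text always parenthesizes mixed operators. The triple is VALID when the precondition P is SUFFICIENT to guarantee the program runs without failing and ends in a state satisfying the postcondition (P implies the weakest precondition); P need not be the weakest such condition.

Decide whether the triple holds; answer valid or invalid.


Working backward. After the program, the postcondition ((x - 6 >= -2 -> t + x - 1 >= -1) and y + 5 != -3) or ((y + 7 = x + b + 9 and y + 2*x < 3*b - 5) and (x - 1 != t - 7 <-> b - 4 != 3*t - 5)) must hold; in canonical form it is ((x >= 4 -> t + x >= 0) and y != -8) or (y = b + x + 2 and 2*x + y < 3*b - 5 and (x != t - 6 <-> b != 3*t - 1)).
Before b := b: ((x >= 4 -> t + x >= 0) and y != -8) or (y = b + x + 2 and 2*x + y < 3*b - 5 and (x != t - 6 <-> b != 3*t - 1))
Before b := 2*y + b - 1: ((x >= 4 -> t + x >= 0) and y != -8) or (b + x + y = -1 and 2*x < 3*b + 5*y - 8 and (x != t - 6 <-> b + 2*y != 3*t))
The weakest precondition is ((x >= 4 -> t + x >= 0) and y != -8) or (b + x + y = -1 and 2*x < 3*b + 5*y - 8 and (x != t - 6 <-> b + 2*y != 3*t)).
Check whether ((x >= 4 -> t + x >= 2) and y != -8) or (b + x + y = -1 and 2*x < 3*b + 5*y - 8 and (x != t - 6 <-> b + 2*y != 3*t)) implies it.
Every state satisfying the precondition satisfies the weakest precondition: the implication holds.
Answer: valid


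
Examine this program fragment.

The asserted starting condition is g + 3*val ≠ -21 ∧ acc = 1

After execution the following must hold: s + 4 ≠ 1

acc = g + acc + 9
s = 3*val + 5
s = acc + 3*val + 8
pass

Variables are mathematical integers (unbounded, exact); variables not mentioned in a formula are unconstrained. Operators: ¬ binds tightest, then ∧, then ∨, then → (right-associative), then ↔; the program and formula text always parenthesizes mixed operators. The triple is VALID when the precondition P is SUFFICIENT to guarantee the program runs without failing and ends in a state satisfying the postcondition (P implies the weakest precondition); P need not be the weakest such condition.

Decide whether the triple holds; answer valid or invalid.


Working backward. After the program, the postcondition s + 4 ≠ 1 must hold; in canonical form it is s ≠ -3.
Before skip: s ≠ -3
Before s := acc + 3*val + 8: acc + 3*val ≠ -11
Before s := 3*val + 5: acc + 3*val ≠ -11
Before acc := g + acc + 9: acc + g + 3*val ≠ -20
The weakest precondition is acc + g + 3*val ≠ -20.
Check whether g + 3*val ≠ -21 ∧ acc = 1 implies it.
Every state satisfying the precondition satisfies the weakest precondition: the implication holds.
Answer: valid


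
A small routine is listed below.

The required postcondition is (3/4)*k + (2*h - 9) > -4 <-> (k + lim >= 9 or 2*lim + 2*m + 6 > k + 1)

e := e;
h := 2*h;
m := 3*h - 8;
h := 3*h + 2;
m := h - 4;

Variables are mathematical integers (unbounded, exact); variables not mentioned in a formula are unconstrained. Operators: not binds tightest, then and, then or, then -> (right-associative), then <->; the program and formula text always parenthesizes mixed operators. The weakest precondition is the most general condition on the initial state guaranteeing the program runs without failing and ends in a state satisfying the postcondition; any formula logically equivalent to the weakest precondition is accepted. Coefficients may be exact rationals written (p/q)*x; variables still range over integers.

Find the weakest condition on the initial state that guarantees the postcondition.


Working backward. After the program, the postcondition (3/4)*k + (2*h - 9) > -4 <-> (k + lim >= 9 or 2*lim + 2*m + 6 > k + 1) must hold; in canonical form it is 2*h + (3/4)*k > 5 <-> (k + lim >= 9 or 2*lim + 2*m > k - 5).
Before m := h - 4: 2*h + (3/4)*k > 5 <-> (k + lim >= 9 or 2*h + 2*lim > k + 3)
Before h := 3*h + 2: 6*h + (3/4)*k > 1 <-> (k + lim >= 9 or 6*h + 2*lim > k - 1)
Before m := 3*h - 8: 6*h + (3/4)*k > 1 <-> (k + lim >= 9 or 6*h + 2*lim > k - 1)
Before h := 2*h: 12*h + (3/4)*k > 1 <-> (k + lim >= 9 or 12*h + 2*lim > k - 1)
Before e := e: 12*h + (3/4)*k > 1 <-> (k + lim >= 9 or 12*h + 2*lim > k - 1)
Answer: WP = 12*h + (3/4)*k > 1 <-> (k + lim >= 9 or 12*h + 2*lim > k - 1)


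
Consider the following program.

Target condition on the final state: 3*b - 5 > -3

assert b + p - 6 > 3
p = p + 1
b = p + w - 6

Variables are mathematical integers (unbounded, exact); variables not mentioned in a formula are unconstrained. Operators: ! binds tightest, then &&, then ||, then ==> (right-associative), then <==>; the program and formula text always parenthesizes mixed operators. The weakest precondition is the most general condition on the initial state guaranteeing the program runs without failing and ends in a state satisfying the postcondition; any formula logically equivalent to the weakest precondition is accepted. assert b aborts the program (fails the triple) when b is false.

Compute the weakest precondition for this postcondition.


Working backward. After the program, the postcondition 3*b - 5 > -3 must hold; in canonical form it is 3*b > 2.
Before b := p + w - 6: 3*p + 3*w > 20
Before p := p + 1: 3*p + 3*w > 17
Before assert b + p - 6 > 3: b + p > 9 && 3*p + 3*w > 17
Answer: WP = b + p > 9 && 3*p + 3*w > 17


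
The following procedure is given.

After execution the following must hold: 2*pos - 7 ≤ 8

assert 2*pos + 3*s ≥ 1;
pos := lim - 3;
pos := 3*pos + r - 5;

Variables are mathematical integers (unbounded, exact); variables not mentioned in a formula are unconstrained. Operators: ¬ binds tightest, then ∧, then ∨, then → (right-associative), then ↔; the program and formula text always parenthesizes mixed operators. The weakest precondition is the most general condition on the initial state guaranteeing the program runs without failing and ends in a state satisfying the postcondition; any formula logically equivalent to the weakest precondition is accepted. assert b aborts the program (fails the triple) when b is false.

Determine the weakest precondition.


Working backward. After the program, the postcondition 2*pos - 7 ≤ 8 must hold; in canonical form it is 2*pos ≤ 15.
Before pos := 3*pos + r - 5: 6*pos + 2*r ≤ 25
Before pos := lim - 3: 6*lim + 2*r ≤ 43
Before assert 2*pos + 3*s ≥ 1: 2*pos + 3*s ≥ 1 ∧ 6*lim + 2*r ≤ 43
Answer: WP = 2*pos + 3*s ≥ 1 ∧ 6*lim + 2*r ≤ 43


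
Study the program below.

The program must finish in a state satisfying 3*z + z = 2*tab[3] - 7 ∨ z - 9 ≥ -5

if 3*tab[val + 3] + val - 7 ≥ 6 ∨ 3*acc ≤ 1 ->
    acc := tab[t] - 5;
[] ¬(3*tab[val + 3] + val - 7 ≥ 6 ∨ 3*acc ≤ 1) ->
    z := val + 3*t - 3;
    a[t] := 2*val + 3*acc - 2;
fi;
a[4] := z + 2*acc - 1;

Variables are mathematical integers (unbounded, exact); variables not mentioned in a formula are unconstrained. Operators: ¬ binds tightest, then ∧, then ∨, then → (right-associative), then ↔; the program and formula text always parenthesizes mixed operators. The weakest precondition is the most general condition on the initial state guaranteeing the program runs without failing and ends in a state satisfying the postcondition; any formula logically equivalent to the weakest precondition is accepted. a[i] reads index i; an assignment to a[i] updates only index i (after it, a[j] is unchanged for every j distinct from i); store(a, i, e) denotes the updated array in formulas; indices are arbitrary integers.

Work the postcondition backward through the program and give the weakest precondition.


Working backward. After the program, the postcondition 3*z + z = 2*tab[3] - 7 ∨ z - 9 ≥ -5 must hold; in canonical form it is 4*z = 2*tab[3] - 7 ∨ z ≥ 4.
Before a[4] := z + 2*acc - 1: 4*z = 2*tab[3] - 7 ∨ z ≥ 4
Then branch requires 4*z = 2*tab[3] - 7 ∨ z ≥ 4; else branch requires 12*t + 4*val = 2*tab[3] + 5 ∨ 3*t + val ≥ 7.
Before the if: ((3*tab[val + 3] + val ≥ 13 ∨ 3*acc ≤ 1) → (4*z = 2*tab[3] - 7 ∨ z ≥ 4)) ∧ ((¬(3*tab[val + 3] + val ≥ 13 ∨ 3*acc ≤ 1)) → (12*t + 4*val = 2*tab[3] + 5 ∨ 3*t + val ≥ 7))
Answer: WP = ((3*tab[val + 3] + val ≥ 13 ∨ 3*acc ≤ 1) → (4*z = 2*tab[3] - 7 ∨ z ≥ 4)) ∧ ((¬(3*tab[val + 3] + val ≥ 13 ∨ 3*acc ≤ 1)) → (12*t + 4*val = 2*tab[3] + 5 ∨ 3*t + val ≥ 7))


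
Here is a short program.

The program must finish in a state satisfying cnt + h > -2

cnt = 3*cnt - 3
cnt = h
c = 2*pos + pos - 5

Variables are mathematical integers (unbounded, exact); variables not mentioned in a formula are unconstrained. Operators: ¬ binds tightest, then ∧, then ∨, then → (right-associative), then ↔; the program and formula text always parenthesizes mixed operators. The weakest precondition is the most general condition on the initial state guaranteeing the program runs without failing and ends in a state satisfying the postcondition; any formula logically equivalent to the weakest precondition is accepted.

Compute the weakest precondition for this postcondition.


Working backward. After the program, cnt + h > -2 must hold.
Before c := 2*pos + pos - 5: cnt + h > -2
Before cnt := h: 2*h > -2
Before cnt := 3*cnt - 3: 2*h > -2
Answer: WP = 2*h > -2


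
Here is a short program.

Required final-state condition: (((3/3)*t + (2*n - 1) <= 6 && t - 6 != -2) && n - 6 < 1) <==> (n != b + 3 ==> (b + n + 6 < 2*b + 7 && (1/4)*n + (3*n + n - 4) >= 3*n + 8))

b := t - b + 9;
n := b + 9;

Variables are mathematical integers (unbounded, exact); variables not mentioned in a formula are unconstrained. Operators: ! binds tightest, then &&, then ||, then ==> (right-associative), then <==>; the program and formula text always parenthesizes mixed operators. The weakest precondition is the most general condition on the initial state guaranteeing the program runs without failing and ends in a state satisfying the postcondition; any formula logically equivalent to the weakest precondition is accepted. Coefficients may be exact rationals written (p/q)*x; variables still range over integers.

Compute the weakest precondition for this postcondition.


Working backward. After the program, the postcondition (((3/3)*t + (2*n - 1) <= 6 && t - 6 != -2) && n - 6 < 1) <==> (n != b + 3 ==> (b + n + 6 < 2*b + 7 && (1/4)*n + (3*n + n - 4) >= 3*n + 8)) must hold; in canonical form it is (2*n + t <= 7 && t != 4 && n < 7) <==> (n != b + 3 ==> (n < b + 1 && (5/4)*n >= 12)).
Before n := b + 9: !(2*b + t <= -11 && t != 4 && b < -2)
Before b := t - b + 9: !(3*t <= 2*b - 29 && t != 4 && t < b - 11)
Answer: WP = !(3*t <= 2*b - 29 && t != 4 && t < b - 11)


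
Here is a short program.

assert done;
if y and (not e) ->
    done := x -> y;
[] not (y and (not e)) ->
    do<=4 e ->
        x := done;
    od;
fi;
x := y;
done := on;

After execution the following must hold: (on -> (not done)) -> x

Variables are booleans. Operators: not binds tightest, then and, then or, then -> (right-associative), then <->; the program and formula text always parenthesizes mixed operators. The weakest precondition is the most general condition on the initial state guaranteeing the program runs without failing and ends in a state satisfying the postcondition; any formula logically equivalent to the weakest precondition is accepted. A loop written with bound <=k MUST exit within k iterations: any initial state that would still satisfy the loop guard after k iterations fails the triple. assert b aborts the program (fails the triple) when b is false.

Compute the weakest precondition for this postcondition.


Working backward. After the program, (on -> (not done)) -> x must hold.
Before done := on: (on -> (not on)) -> x
Before x := y: (on -> (not on)) -> y
Then branch requires (on -> (not on)) -> y; else branch requires (e -> ((e -> ((e -> ((e -> ((not e) and ((on -> (not on)) -> y))) and ((not e) -> ((on -> (not on)) -> y)))) and ((not e) -> ((on -> (not on)) -> y)))) and ((not e) -> ((on -> (not on)) -> y)))) and ((not e) -> ((on -> (not on)) -> y)).
Before the if: ((y and (not e)) -> ((on -> (not on)) -> y)) and ((not (y and (not e))) -> ((e -> ((e -> ((e -> ((e -> ((not e) and ((on -> (not on)) -> y))) and ((not e) -> ((on -> (not on)) -> y)))) and ((not e) -> ((on -> (not on)) -> y)))) and ((not e) -> ((on -> (not on)) -> y)))) and ((not e) -> ((on -> (not on)) -> y))))
Before assert done: done and ((y and (not e)) -> ((on -> (not on)) -> y)) and ((not (y and (not e))) -> ((e -> ((e -> ((e -> ((e -> ((not e) and ((on -> (not on)) -> y))) and ((not e) -> ((on -> (not on)) -> y)))) and ((not e) -> ((on -> (not on)) -> y)))) and ((not e) -> ((on -> (not on)) -> y)))) and ((not e) -> ((on -> (not on)) -> y))))
Answer: WP = done and ((y and (not e)) -> ((on -> (not on)) -> y)) and ((not (y and (not e))) -> ((e -> ((e -> ((e -> ((e -> ((not e) and ((on -> (not on)) -> y))) and ((not e) -> ((on -> (not on)) -> y)))) and ((not e) -> ((on -> (not on)) -> y)))) and ((not e) -> ((on -> (not on)) -> y)))) and ((not e) -> ((on -> (not on)) -> y))))


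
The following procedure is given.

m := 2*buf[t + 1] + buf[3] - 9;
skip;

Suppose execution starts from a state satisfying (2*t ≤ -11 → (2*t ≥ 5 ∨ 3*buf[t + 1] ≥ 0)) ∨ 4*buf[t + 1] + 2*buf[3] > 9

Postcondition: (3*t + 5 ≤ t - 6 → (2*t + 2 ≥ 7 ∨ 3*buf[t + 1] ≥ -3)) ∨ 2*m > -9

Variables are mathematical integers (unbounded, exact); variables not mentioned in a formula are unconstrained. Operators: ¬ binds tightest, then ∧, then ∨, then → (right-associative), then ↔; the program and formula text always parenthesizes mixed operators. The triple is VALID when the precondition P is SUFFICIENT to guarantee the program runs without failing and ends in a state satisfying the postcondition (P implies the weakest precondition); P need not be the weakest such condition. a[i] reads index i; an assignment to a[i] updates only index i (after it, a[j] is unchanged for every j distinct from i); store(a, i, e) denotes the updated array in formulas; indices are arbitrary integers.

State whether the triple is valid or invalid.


Working backward. After the program, the postcondition (3*t + 5 ≤ t - 6 → (2*t + 2 ≥ 7 ∨ 3*buf[t + 1] ≥ -3)) ∨ 2*m > -9 must hold; in canonical form it is (2*t ≤ -11 → (2*t ≥ 5 ∨ 3*buf[t + 1] ≥ -3)) ∨ 2*m > -9.
Before skip: (2*t ≤ -11 → (2*t ≥ 5 ∨ 3*buf[t + 1] ≥ -3)) ∨ 2*m > -9
Before m := 2*buf[t + 1] + buf[3] - 9: (2*t ≤ -11 → (2*t ≥ 5 ∨ 3*buf[t + 1] ≥ -3)) ∨ 4*buf[t + 1] + 2*buf[3] > 9
The weakest precondition is (2*t ≤ -11 → (2*t ≥ 5 ∨ 3*buf[t + 1] ≥ -3)) ∨ 4*buf[t + 1] + 2*buf[3] > 9.
Check whether (2*t ≤ -11 → (2*t ≥ 5 ∨ 3*buf[t + 1] ≥ 0)) ∨ 4*buf[t + 1] + 2*buf[3] > 9 implies it.
Every state satisfying the precondition satisfies the weakest precondition: the implication holds.
Answer: valid


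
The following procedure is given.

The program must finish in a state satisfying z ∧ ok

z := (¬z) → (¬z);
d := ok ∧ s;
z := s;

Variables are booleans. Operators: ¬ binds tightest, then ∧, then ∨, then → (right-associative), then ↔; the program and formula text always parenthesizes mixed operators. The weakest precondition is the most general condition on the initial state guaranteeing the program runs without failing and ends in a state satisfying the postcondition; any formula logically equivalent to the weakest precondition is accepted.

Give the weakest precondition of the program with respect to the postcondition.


Working backward. After the program, z ∧ ok must hold.
Before z := s: s ∧ ok
Before d := ok ∧ s: s ∧ ok
Before z := (¬z) → (¬z): s ∧ ok
Answer: WP = s ∧ ok


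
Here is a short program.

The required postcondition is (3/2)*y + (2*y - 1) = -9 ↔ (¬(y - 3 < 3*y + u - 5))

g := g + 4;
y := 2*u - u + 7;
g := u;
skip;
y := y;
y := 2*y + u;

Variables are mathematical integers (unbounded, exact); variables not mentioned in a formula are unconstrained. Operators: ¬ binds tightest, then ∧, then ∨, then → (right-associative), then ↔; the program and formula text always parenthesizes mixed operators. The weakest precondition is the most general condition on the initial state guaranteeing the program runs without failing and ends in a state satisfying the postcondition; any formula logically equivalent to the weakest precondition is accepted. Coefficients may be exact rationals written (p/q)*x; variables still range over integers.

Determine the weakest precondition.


Working backward. After the program, the postcondition (3/2)*y + (2*y - 1) = -9 ↔ (¬(y - 3 < 3*y + u - 5)) must hold; in canonical form it is (7/2)*y = -8 ↔ (¬(u + 2*y > 2)).
Before y := 2*y + u: (7/2)*u + 7*y = -8 ↔ (¬(3*u + 4*y > 2))
Before y := y: (7/2)*u + 7*y = -8 ↔ (¬(3*u + 4*y > 2))
Before skip: (7/2)*u + 7*y = -8 ↔ (¬(3*u + 4*y > 2))
Before g := u: (7/2)*u + 7*y = -8 ↔ (¬(3*u + 4*y > 2))
Before y := 2*u - u + 7: (21/2)*u = -57 ↔ (¬(7*u > -26))
Before g := g + 4: (21/2)*u = -57 ↔ (¬(7*u > -26))
Answer: WP = (21/2)*u = -57 ↔ (¬(7*u > -26))
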